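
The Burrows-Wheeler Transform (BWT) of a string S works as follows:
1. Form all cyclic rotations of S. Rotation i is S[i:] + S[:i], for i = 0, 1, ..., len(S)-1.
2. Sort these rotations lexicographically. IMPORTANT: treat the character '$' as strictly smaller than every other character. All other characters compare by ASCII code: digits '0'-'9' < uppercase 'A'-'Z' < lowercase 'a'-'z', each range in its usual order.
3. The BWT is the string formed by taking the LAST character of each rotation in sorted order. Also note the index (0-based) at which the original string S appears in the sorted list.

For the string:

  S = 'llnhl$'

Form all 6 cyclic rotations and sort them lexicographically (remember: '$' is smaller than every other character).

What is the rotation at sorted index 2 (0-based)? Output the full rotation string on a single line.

Answer: l$llnh

Derivation:
All 6 rotations (rotation i = S[i:]+S[:i]):
  rot[0] = llnhl$
  rot[1] = lnhl$l
  rot[2] = nhl$ll
  rot[3] = hl$lln
  rot[4] = l$llnh
  rot[5] = $llnhl
Sorted (with $ < everything):
  sorted[0] = $llnhl
  sorted[1] = hl$lln
  sorted[2] = l$llnh
  sorted[3] = llnhl$
  sorted[4] = lnhl$l
  sorted[5] = nhl$ll
sorted[2] = l$llnh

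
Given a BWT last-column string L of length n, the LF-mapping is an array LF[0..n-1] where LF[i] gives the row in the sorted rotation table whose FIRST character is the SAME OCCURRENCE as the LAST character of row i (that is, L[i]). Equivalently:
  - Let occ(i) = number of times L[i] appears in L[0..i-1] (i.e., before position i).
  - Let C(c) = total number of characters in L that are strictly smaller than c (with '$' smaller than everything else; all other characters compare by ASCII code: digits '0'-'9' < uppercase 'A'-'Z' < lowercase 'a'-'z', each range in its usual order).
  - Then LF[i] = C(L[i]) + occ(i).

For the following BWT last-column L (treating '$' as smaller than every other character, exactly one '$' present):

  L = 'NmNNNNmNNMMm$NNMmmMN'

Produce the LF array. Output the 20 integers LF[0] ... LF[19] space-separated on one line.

Answer: 5 15 6 7 8 9 16 10 11 1 2 17 0 12 13 3 18 19 4 14

Derivation:
Char counts: '$':1, 'M':4, 'N':10, 'm':5
C (first-col start): C('$')=0, C('M')=1, C('N')=5, C('m')=15
L[0]='N': occ=0, LF[0]=C('N')+0=5+0=5
L[1]='m': occ=0, LF[1]=C('m')+0=15+0=15
L[2]='N': occ=1, LF[2]=C('N')+1=5+1=6
L[3]='N': occ=2, LF[3]=C('N')+2=5+2=7
L[4]='N': occ=3, LF[4]=C('N')+3=5+3=8
L[5]='N': occ=4, LF[5]=C('N')+4=5+4=9
L[6]='m': occ=1, LF[6]=C('m')+1=15+1=16
L[7]='N': occ=5, LF[7]=C('N')+5=5+5=10
L[8]='N': occ=6, LF[8]=C('N')+6=5+6=11
L[9]='M': occ=0, LF[9]=C('M')+0=1+0=1
L[10]='M': occ=1, LF[10]=C('M')+1=1+1=2
L[11]='m': occ=2, LF[11]=C('m')+2=15+2=17
L[12]='$': occ=0, LF[12]=C('$')+0=0+0=0
L[13]='N': occ=7, LF[13]=C('N')+7=5+7=12
L[14]='N': occ=8, LF[14]=C('N')+8=5+8=13
L[15]='M': occ=2, LF[15]=C('M')+2=1+2=3
L[16]='m': occ=3, LF[16]=C('m')+3=15+3=18
L[17]='m': occ=4, LF[17]=C('m')+4=15+4=19
L[18]='M': occ=3, LF[18]=C('M')+3=1+3=4
L[19]='N': occ=9, LF[19]=C('N')+9=5+9=14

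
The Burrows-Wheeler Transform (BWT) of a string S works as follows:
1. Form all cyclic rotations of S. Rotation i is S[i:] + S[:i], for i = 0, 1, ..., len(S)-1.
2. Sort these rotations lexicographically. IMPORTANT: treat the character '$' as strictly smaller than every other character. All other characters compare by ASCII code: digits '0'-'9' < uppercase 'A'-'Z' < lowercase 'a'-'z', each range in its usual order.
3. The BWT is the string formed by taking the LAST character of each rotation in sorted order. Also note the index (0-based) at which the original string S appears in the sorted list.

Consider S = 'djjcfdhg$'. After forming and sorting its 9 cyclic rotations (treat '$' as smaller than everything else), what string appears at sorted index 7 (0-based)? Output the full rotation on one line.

Answer: jcfdhg$dj

Derivation:
All 9 rotations (rotation i = S[i:]+S[:i]):
  rot[0] = djjcfdhg$
  rot[1] = jjcfdhg$d
  rot[2] = jcfdhg$dj
  rot[3] = cfdhg$djj
  rot[4] = fdhg$djjc
  rot[5] = dhg$djjcf
  rot[6] = hg$djjcfd
  rot[7] = g$djjcfdh
  rot[8] = $djjcfdhg
Sorted (with $ < everything):
  sorted[0] = $djjcfdhg
  sorted[1] = cfdhg$djj
  sorted[2] = dhg$djjcf
  sorted[3] = djjcfdhg$
  sorted[4] = fdhg$djjc
  sorted[5] = g$djjcfdh
  sorted[6] = hg$djjcfd
  sorted[7] = jcfdhg$dj
  sorted[8] = jjcfdhg$d
sorted[7] = jcfdhg$dj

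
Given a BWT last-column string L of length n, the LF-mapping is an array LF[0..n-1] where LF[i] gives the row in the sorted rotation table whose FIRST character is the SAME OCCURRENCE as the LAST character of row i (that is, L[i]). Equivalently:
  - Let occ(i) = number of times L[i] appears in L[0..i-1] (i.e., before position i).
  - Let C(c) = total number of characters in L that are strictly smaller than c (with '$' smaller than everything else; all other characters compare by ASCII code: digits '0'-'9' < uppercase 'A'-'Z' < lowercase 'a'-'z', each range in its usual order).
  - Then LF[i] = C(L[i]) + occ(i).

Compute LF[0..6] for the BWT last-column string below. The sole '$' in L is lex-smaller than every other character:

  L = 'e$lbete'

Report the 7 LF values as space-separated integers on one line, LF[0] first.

Char counts: '$':1, 'b':1, 'e':3, 'l':1, 't':1
C (first-col start): C('$')=0, C('b')=1, C('e')=2, C('l')=5, C('t')=6
L[0]='e': occ=0, LF[0]=C('e')+0=2+0=2
L[1]='$': occ=0, LF[1]=C('$')+0=0+0=0
L[2]='l': occ=0, LF[2]=C('l')+0=5+0=5
L[3]='b': occ=0, LF[3]=C('b')+0=1+0=1
L[4]='e': occ=1, LF[4]=C('e')+1=2+1=3
L[5]='t': occ=0, LF[5]=C('t')+0=6+0=6
L[6]='e': occ=2, LF[6]=C('e')+2=2+2=4

Answer: 2 0 5 1 3 6 4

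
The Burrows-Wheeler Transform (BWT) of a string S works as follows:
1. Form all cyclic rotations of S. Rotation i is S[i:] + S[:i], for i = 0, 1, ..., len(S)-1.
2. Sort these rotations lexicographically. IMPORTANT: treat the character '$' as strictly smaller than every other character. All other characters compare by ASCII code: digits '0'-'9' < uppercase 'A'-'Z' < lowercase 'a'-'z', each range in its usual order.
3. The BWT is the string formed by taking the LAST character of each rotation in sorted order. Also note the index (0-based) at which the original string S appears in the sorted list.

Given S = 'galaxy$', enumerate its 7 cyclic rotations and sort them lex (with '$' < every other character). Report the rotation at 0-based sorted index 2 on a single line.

All 7 rotations (rotation i = S[i:]+S[:i]):
  rot[0] = galaxy$
  rot[1] = alaxy$g
  rot[2] = laxy$ga
  rot[3] = axy$gal
  rot[4] = xy$gala
  rot[5] = y$galax
  rot[6] = $galaxy
Sorted (with $ < everything):
  sorted[0] = $galaxy
  sorted[1] = alaxy$g
  sorted[2] = axy$gal
  sorted[3] = galaxy$
  sorted[4] = laxy$ga
  sorted[5] = xy$gala
  sorted[6] = y$galax
sorted[2] = axy$gal

Answer: axy$gal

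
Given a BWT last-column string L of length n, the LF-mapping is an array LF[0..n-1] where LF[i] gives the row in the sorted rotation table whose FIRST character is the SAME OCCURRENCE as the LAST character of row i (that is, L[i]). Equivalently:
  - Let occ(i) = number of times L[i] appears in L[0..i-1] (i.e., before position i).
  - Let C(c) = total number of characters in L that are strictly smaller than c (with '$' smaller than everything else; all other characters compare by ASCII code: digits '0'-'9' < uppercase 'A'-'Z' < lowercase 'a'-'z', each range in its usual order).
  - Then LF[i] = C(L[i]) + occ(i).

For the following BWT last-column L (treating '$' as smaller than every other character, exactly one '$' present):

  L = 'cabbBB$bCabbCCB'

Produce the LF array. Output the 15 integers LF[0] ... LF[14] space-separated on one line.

Char counts: '$':1, 'B':3, 'C':3, 'a':2, 'b':5, 'c':1
C (first-col start): C('$')=0, C('B')=1, C('C')=4, C('a')=7, C('b')=9, C('c')=14
L[0]='c': occ=0, LF[0]=C('c')+0=14+0=14
L[1]='a': occ=0, LF[1]=C('a')+0=7+0=7
L[2]='b': occ=0, LF[2]=C('b')+0=9+0=9
L[3]='b': occ=1, LF[3]=C('b')+1=9+1=10
L[4]='B': occ=0, LF[4]=C('B')+0=1+0=1
L[5]='B': occ=1, LF[5]=C('B')+1=1+1=2
L[6]='$': occ=0, LF[6]=C('$')+0=0+0=0
L[7]='b': occ=2, LF[7]=C('b')+2=9+2=11
L[8]='C': occ=0, LF[8]=C('C')+0=4+0=4
L[9]='a': occ=1, LF[9]=C('a')+1=7+1=8
L[10]='b': occ=3, LF[10]=C('b')+3=9+3=12
L[11]='b': occ=4, LF[11]=C('b')+4=9+4=13
L[12]='C': occ=1, LF[12]=C('C')+1=4+1=5
L[13]='C': occ=2, LF[13]=C('C')+2=4+2=6
L[14]='B': occ=2, LF[14]=C('B')+2=1+2=3

Answer: 14 7 9 10 1 2 0 11 4 8 12 13 5 6 3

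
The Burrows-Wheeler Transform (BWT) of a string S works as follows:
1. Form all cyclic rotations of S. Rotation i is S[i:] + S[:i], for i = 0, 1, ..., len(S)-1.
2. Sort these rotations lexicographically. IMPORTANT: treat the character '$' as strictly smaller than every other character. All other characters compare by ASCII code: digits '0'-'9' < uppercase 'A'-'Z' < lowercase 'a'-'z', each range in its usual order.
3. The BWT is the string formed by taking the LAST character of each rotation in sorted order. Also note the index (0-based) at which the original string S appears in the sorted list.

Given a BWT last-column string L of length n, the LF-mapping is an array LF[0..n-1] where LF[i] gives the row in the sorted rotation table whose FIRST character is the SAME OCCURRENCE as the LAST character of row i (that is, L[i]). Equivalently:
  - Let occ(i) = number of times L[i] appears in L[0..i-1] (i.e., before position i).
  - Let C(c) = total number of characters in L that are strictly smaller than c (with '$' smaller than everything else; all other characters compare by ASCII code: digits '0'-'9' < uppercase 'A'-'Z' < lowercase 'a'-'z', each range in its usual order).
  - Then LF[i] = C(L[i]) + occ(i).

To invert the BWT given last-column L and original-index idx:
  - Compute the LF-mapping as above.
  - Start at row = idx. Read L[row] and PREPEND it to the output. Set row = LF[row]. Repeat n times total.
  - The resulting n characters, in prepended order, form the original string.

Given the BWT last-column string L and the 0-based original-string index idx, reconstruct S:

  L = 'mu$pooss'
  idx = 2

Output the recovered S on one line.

LF mapping: 1 7 0 4 2 3 5 6
Walk LF starting at row 2, prepending L[row]:
  step 1: row=2, L[2]='$', prepend. Next row=LF[2]=0
  step 2: row=0, L[0]='m', prepend. Next row=LF[0]=1
  step 3: row=1, L[1]='u', prepend. Next row=LF[1]=7
  step 4: row=7, L[7]='s', prepend. Next row=LF[7]=6
  step 5: row=6, L[6]='s', prepend. Next row=LF[6]=5
  step 6: row=5, L[5]='o', prepend. Next row=LF[5]=3
  step 7: row=3, L[3]='p', prepend. Next row=LF[3]=4
  step 8: row=4, L[4]='o', prepend. Next row=LF[4]=2
Reversed output: opossum$

Answer: opossum$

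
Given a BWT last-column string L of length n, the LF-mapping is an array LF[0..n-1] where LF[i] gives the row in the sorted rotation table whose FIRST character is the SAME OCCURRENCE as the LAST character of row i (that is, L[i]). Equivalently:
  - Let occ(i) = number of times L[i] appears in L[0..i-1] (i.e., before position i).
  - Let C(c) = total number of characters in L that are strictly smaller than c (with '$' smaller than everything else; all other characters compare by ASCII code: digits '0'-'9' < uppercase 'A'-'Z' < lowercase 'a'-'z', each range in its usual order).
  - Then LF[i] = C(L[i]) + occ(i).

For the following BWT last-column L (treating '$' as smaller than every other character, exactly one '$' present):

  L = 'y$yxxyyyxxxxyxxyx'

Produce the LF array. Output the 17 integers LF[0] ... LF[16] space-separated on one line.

Answer: 10 0 11 1 2 12 13 14 3 4 5 6 15 7 8 16 9

Derivation:
Char counts: '$':1, 'x':9, 'y':7
C (first-col start): C('$')=0, C('x')=1, C('y')=10
L[0]='y': occ=0, LF[0]=C('y')+0=10+0=10
L[1]='$': occ=0, LF[1]=C('$')+0=0+0=0
L[2]='y': occ=1, LF[2]=C('y')+1=10+1=11
L[3]='x': occ=0, LF[3]=C('x')+0=1+0=1
L[4]='x': occ=1, LF[4]=C('x')+1=1+1=2
L[5]='y': occ=2, LF[5]=C('y')+2=10+2=12
L[6]='y': occ=3, LF[6]=C('y')+3=10+3=13
L[7]='y': occ=4, LF[7]=C('y')+4=10+4=14
L[8]='x': occ=2, LF[8]=C('x')+2=1+2=3
L[9]='x': occ=3, LF[9]=C('x')+3=1+3=4
L[10]='x': occ=4, LF[10]=C('x')+4=1+4=5
L[11]='x': occ=5, LF[11]=C('x')+5=1+5=6
L[12]='y': occ=5, LF[12]=C('y')+5=10+5=15
L[13]='x': occ=6, LF[13]=C('x')+6=1+6=7
L[14]='x': occ=7, LF[14]=C('x')+7=1+7=8
L[15]='y': occ=6, LF[15]=C('y')+6=10+6=16
L[16]='x': occ=8, LF[16]=C('x')+8=1+8=9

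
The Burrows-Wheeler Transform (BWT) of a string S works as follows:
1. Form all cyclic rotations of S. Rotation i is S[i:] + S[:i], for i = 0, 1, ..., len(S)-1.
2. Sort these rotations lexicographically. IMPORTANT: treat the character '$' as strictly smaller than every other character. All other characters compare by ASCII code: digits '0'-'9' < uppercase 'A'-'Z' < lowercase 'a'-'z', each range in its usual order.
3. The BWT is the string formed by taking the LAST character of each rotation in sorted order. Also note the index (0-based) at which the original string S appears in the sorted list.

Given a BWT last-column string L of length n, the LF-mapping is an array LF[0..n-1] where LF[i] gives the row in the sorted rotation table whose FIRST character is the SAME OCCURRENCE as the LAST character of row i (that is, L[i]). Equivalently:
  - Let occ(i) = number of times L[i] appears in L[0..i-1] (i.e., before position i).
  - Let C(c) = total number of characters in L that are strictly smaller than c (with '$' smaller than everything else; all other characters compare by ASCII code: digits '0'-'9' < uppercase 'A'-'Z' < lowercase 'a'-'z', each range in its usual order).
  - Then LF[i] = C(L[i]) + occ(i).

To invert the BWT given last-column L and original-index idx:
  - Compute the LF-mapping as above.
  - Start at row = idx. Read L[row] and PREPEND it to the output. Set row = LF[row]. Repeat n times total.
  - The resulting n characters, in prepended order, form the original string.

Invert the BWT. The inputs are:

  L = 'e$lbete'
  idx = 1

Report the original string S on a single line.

LF mapping: 2 0 5 1 3 6 4
Walk LF starting at row 1, prepending L[row]:
  step 1: row=1, L[1]='$', prepend. Next row=LF[1]=0
  step 2: row=0, L[0]='e', prepend. Next row=LF[0]=2
  step 3: row=2, L[2]='l', prepend. Next row=LF[2]=5
  step 4: row=5, L[5]='t', prepend. Next row=LF[5]=6
  step 5: row=6, L[6]='e', prepend. Next row=LF[6]=4
  step 6: row=4, L[4]='e', prepend. Next row=LF[4]=3
  step 7: row=3, L[3]='b', prepend. Next row=LF[3]=1
Reversed output: beetle$

Answer: beetle$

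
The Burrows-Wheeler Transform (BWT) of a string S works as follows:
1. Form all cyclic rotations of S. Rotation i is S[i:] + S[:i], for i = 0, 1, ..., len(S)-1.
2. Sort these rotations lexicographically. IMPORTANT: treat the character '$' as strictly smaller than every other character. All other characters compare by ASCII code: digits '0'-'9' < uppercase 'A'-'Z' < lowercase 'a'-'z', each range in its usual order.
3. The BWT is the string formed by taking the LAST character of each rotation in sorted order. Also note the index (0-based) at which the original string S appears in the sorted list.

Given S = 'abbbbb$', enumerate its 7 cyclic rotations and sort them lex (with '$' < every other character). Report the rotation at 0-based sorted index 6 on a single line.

Answer: bbbbb$a

Derivation:
All 7 rotations (rotation i = S[i:]+S[:i]):
  rot[0] = abbbbb$
  rot[1] = bbbbb$a
  rot[2] = bbbb$ab
  rot[3] = bbb$abb
  rot[4] = bb$abbb
  rot[5] = b$abbbb
  rot[6] = $abbbbb
Sorted (with $ < everything):
  sorted[0] = $abbbbb
  sorted[1] = abbbbb$
  sorted[2] = b$abbbb
  sorted[3] = bb$abbb
  sorted[4] = bbb$abb
  sorted[5] = bbbb$ab
  sorted[6] = bbbbb$a
sorted[6] = bbbbb$a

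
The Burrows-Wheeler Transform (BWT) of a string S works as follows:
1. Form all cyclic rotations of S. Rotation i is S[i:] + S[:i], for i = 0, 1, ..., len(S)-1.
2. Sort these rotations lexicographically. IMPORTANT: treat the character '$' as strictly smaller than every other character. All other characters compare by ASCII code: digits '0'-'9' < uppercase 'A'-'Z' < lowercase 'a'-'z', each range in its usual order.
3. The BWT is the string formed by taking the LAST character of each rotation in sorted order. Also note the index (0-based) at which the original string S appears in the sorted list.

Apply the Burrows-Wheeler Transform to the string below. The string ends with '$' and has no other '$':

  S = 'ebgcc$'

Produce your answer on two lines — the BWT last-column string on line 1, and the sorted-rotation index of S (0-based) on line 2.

Answer: cecg$b
4

Derivation:
All 6 rotations (rotation i = S[i:]+S[:i]):
  rot[0] = ebgcc$
  rot[1] = bgcc$e
  rot[2] = gcc$eb
  rot[3] = cc$ebg
  rot[4] = c$ebgc
  rot[5] = $ebgcc
Sorted (with $ < everything):
  sorted[0] = $ebgcc  (last char: 'c')
  sorted[1] = bgcc$e  (last char: 'e')
  sorted[2] = c$ebgc  (last char: 'c')
  sorted[3] = cc$ebg  (last char: 'g')
  sorted[4] = ebgcc$  (last char: '$')
  sorted[5] = gcc$eb  (last char: 'b')
Last column: cecg$b
Original string S is at sorted index 4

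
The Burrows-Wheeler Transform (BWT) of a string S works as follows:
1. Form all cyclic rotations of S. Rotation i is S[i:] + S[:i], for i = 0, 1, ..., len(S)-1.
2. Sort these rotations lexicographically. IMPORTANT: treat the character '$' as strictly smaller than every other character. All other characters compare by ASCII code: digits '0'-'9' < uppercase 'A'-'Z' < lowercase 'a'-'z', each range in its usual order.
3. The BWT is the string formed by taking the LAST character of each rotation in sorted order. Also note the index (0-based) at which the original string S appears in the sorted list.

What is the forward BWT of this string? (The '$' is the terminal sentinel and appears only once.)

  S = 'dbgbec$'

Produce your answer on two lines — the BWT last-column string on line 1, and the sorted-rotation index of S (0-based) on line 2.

Answer: cgde$bb
4

Derivation:
All 7 rotations (rotation i = S[i:]+S[:i]):
  rot[0] = dbgbec$
  rot[1] = bgbec$d
  rot[2] = gbec$db
  rot[3] = bec$dbg
  rot[4] = ec$dbgb
  rot[5] = c$dbgbe
  rot[6] = $dbgbec
Sorted (with $ < everything):
  sorted[0] = $dbgbec  (last char: 'c')
  sorted[1] = bec$dbg  (last char: 'g')
  sorted[2] = bgbec$d  (last char: 'd')
  sorted[3] = c$dbgbe  (last char: 'e')
  sorted[4] = dbgbec$  (last char: '$')
  sorted[5] = ec$dbgb  (last char: 'b')
  sorted[6] = gbec$db  (last char: 'b')
Last column: cgde$bb
Original string S is at sorted index 4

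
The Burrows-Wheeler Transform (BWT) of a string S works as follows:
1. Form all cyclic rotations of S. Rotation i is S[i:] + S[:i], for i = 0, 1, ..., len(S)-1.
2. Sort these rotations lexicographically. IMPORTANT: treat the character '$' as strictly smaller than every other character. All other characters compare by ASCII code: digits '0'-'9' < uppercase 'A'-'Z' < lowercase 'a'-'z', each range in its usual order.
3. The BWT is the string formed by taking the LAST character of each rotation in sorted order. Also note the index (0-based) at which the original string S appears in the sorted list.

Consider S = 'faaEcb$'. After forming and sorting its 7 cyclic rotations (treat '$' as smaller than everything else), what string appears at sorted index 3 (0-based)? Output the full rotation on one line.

All 7 rotations (rotation i = S[i:]+S[:i]):
  rot[0] = faaEcb$
  rot[1] = aaEcb$f
  rot[2] = aEcb$fa
  rot[3] = Ecb$faa
  rot[4] = cb$faaE
  rot[5] = b$faaEc
  rot[6] = $faaEcb
Sorted (with $ < everything):
  sorted[0] = $faaEcb
  sorted[1] = Ecb$faa
  sorted[2] = aEcb$fa
  sorted[3] = aaEcb$f
  sorted[4] = b$faaEc
  sorted[5] = cb$faaE
  sorted[6] = faaEcb$
sorted[3] = aaEcb$f

Answer: aaEcb$f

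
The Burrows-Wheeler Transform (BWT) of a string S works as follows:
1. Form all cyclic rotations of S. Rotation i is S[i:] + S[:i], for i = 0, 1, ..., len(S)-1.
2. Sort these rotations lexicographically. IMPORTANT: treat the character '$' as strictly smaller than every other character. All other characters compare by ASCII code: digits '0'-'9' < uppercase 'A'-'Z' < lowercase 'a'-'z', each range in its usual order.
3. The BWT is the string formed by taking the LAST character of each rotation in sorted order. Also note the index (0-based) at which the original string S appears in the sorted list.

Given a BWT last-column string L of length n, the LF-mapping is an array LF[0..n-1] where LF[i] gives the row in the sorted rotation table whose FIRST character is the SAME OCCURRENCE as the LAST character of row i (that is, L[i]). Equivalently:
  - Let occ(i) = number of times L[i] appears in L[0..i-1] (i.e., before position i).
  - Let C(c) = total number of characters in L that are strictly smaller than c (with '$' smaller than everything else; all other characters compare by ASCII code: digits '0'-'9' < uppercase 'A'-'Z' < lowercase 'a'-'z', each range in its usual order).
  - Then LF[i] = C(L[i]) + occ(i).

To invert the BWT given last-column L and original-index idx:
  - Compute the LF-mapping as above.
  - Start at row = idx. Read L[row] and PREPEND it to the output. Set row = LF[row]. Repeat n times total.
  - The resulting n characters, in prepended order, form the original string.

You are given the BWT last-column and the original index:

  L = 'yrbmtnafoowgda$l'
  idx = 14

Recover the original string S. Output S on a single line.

Answer: wombatdragonfly$

Derivation:
LF mapping: 15 12 3 8 13 9 1 5 10 11 14 6 4 2 0 7
Walk LF starting at row 14, prepending L[row]:
  step 1: row=14, L[14]='$', prepend. Next row=LF[14]=0
  step 2: row=0, L[0]='y', prepend. Next row=LF[0]=15
  step 3: row=15, L[15]='l', prepend. Next row=LF[15]=7
  step 4: row=7, L[7]='f', prepend. Next row=LF[7]=5
  step 5: row=5, L[5]='n', prepend. Next row=LF[5]=9
  step 6: row=9, L[9]='o', prepend. Next row=LF[9]=11
  step 7: row=11, L[11]='g', prepend. Next row=LF[11]=6
  step 8: row=6, L[6]='a', prepend. Next row=LF[6]=1
  step 9: row=1, L[1]='r', prepend. Next row=LF[1]=12
  step 10: row=12, L[12]='d', prepend. Next row=LF[12]=4
  step 11: row=4, L[4]='t', prepend. Next row=LF[4]=13
  step 12: row=13, L[13]='a', prepend. Next row=LF[13]=2
  step 13: row=2, L[2]='b', prepend. Next row=LF[2]=3
  step 14: row=3, L[3]='m', prepend. Next row=LF[3]=8
  step 15: row=8, L[8]='o', prepend. Next row=LF[8]=10
  step 16: row=10, L[10]='w', prepend. Next row=LF[10]=14
Reversed output: wombatdragonfly$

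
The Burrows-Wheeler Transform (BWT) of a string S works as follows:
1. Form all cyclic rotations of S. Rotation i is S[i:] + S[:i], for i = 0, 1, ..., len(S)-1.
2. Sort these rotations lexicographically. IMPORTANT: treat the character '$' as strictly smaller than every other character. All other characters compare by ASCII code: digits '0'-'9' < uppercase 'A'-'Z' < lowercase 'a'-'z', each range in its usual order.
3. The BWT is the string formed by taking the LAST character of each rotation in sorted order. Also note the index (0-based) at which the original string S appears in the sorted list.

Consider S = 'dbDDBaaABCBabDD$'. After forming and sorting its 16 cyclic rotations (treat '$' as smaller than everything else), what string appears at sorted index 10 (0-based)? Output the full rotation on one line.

All 16 rotations (rotation i = S[i:]+S[:i]):
  rot[0] = dbDDBaaABCBabDD$
  rot[1] = bDDBaaABCBabDD$d
  rot[2] = DDBaaABCBabDD$db
  rot[3] = DBaaABCBabDD$dbD
  rot[4] = BaaABCBabDD$dbDD
  rot[5] = aaABCBabDD$dbDDB
  rot[6] = aABCBabDD$dbDDBa
  rot[7] = ABCBabDD$dbDDBaa
  rot[8] = BCBabDD$dbDDBaaA
  rot[9] = CBabDD$dbDDBaaAB
  rot[10] = BabDD$dbDDBaaABC
  rot[11] = abDD$dbDDBaaABCB
  rot[12] = bDD$dbDDBaaABCBa
  rot[13] = DD$dbDDBaaABCBab
  rot[14] = D$dbDDBaaABCBabD
  rot[15] = $dbDDBaaABCBabDD
Sorted (with $ < everything):
  sorted[0] = $dbDDBaaABCBabDD
  sorted[1] = ABCBabDD$dbDDBaa
  sorted[2] = BCBabDD$dbDDBaaA
  sorted[3] = BaaABCBabDD$dbDD
  sorted[4] = BabDD$dbDDBaaABC
  sorted[5] = CBabDD$dbDDBaaAB
  sorted[6] = D$dbDDBaaABCBabD
  sorted[7] = DBaaABCBabDD$dbD
  sorted[8] = DD$dbDDBaaABCBab
  sorted[9] = DDBaaABCBabDD$db
  sorted[10] = aABCBabDD$dbDDBa
  sorted[11] = aaABCBabDD$dbDDB
  sorted[12] = abDD$dbDDBaaABCB
  sorted[13] = bDD$dbDDBaaABCBa
  sorted[14] = bDDBaaABCBabDD$d
  sorted[15] = dbDDBaaABCBabDD$
sorted[10] = aABCBabDD$dbDDBa

Answer: aABCBabDD$dbDDBa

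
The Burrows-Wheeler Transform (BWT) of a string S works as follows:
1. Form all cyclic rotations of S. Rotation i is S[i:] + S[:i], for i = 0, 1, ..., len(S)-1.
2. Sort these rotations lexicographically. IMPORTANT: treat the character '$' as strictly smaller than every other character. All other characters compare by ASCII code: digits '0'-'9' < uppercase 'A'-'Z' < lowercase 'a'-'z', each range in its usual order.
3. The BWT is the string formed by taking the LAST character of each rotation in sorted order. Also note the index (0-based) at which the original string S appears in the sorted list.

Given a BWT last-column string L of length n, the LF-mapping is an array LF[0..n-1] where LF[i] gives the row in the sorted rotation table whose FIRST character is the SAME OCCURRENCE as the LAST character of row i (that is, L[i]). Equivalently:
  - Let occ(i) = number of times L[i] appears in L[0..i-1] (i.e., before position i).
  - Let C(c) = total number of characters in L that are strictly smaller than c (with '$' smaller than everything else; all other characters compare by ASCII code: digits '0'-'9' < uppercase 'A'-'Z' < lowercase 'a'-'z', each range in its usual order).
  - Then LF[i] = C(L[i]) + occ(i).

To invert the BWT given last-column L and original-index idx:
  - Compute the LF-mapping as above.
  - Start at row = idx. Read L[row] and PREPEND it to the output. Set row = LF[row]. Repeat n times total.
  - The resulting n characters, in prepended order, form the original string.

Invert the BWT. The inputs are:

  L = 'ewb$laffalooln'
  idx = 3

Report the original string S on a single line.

Answer: balloonwaffle$

Derivation:
LF mapping: 4 13 3 0 7 1 5 6 2 8 11 12 9 10
Walk LF starting at row 3, prepending L[row]:
  step 1: row=3, L[3]='$', prepend. Next row=LF[3]=0
  step 2: row=0, L[0]='e', prepend. Next row=LF[0]=4
  step 3: row=4, L[4]='l', prepend. Next row=LF[4]=7
  step 4: row=7, L[7]='f', prepend. Next row=LF[7]=6
  step 5: row=6, L[6]='f', prepend. Next row=LF[6]=5
  step 6: row=5, L[5]='a', prepend. Next row=LF[5]=1
  step 7: row=1, L[1]='w', prepend. Next row=LF[1]=13
  step 8: row=13, L[13]='n', prepend. Next row=LF[13]=10
  step 9: row=10, L[10]='o', prepend. Next row=LF[10]=11
  step 10: row=11, L[11]='o', prepend. Next row=LF[11]=12
  step 11: row=12, L[12]='l', prepend. Next row=LF[12]=9
  step 12: row=9, L[9]='l', prepend. Next row=LF[9]=8
  step 13: row=8, L[8]='a', prepend. Next row=LF[8]=2
  step 14: row=2, L[2]='b', prepend. Next row=LF[2]=3
Reversed output: balloonwaffle$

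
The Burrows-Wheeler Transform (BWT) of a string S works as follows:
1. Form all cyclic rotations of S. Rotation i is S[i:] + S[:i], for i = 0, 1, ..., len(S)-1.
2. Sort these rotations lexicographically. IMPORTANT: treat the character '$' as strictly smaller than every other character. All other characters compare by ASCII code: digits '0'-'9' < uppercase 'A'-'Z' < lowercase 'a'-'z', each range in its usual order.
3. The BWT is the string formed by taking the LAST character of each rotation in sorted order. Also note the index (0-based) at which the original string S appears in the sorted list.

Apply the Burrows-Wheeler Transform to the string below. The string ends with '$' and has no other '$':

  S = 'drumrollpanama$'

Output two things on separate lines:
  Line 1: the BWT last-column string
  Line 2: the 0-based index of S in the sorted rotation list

Answer: amnp$olauarlmdr
4

Derivation:
All 15 rotations (rotation i = S[i:]+S[:i]):
  rot[0] = drumrollpanama$
  rot[1] = rumrollpanama$d
  rot[2] = umrollpanama$dr
  rot[3] = mrollpanama$dru
  rot[4] = rollpanama$drum
  rot[5] = ollpanama$drumr
  rot[6] = llpanama$drumro
  rot[7] = lpanama$drumrol
  rot[8] = panama$drumroll
  rot[9] = anama$drumrollp
  rot[10] = nama$drumrollpa
  rot[11] = ama$drumrollpan
  rot[12] = ma$drumrollpana
  rot[13] = a$drumrollpanam
  rot[14] = $drumrollpanama
Sorted (with $ < everything):
  sorted[0] = $drumrollpanama  (last char: 'a')
  sorted[1] = a$drumrollpanam  (last char: 'm')
  sorted[2] = ama$drumrollpan  (last char: 'n')
  sorted[3] = anama$drumrollp  (last char: 'p')
  sorted[4] = drumrollpanama$  (last char: '$')
  sorted[5] = llpanama$drumro  (last char: 'o')
  sorted[6] = lpanama$drumrol  (last char: 'l')
  sorted[7] = ma$drumrollpana  (last char: 'a')
  sorted[8] = mrollpanama$dru  (last char: 'u')
  sorted[9] = nama$drumrollpa  (last char: 'a')
  sorted[10] = ollpanama$drumr  (last char: 'r')
  sorted[11] = panama$drumroll  (last char: 'l')
  sorted[12] = rollpanama$drum  (last char: 'm')
  sorted[13] = rumrollpanama$d  (last char: 'd')
  sorted[14] = umrollpanama$dr  (last char: 'r')
Last column: amnp$olauarlmdr
Original string S is at sorted index 4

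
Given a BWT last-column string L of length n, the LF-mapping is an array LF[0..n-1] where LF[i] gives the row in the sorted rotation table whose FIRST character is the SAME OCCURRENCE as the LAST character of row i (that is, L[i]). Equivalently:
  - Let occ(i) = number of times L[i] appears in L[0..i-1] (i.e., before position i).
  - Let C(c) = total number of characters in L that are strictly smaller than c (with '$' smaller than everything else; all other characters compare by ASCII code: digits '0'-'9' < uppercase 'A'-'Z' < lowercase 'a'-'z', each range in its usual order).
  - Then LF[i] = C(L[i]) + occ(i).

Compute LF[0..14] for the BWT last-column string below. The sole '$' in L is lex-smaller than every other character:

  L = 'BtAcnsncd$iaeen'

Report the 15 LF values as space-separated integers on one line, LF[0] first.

Char counts: '$':1, 'A':1, 'B':1, 'a':1, 'c':2, 'd':1, 'e':2, 'i':1, 'n':3, 's':1, 't':1
C (first-col start): C('$')=0, C('A')=1, C('B')=2, C('a')=3, C('c')=4, C('d')=6, C('e')=7, C('i')=9, C('n')=10, C('s')=13, C('t')=14
L[0]='B': occ=0, LF[0]=C('B')+0=2+0=2
L[1]='t': occ=0, LF[1]=C('t')+0=14+0=14
L[2]='A': occ=0, LF[2]=C('A')+0=1+0=1
L[3]='c': occ=0, LF[3]=C('c')+0=4+0=4
L[4]='n': occ=0, LF[4]=C('n')+0=10+0=10
L[5]='s': occ=0, LF[5]=C('s')+0=13+0=13
L[6]='n': occ=1, LF[6]=C('n')+1=10+1=11
L[7]='c': occ=1, LF[7]=C('c')+1=4+1=5
L[8]='d': occ=0, LF[8]=C('d')+0=6+0=6
L[9]='$': occ=0, LF[9]=C('$')+0=0+0=0
L[10]='i': occ=0, LF[10]=C('i')+0=9+0=9
L[11]='a': occ=0, LF[11]=C('a')+0=3+0=3
L[12]='e': occ=0, LF[12]=C('e')+0=7+0=7
L[13]='e': occ=1, LF[13]=C('e')+1=7+1=8
L[14]='n': occ=2, LF[14]=C('n')+2=10+2=12

Answer: 2 14 1 4 10 13 11 5 6 0 9 3 7 8 12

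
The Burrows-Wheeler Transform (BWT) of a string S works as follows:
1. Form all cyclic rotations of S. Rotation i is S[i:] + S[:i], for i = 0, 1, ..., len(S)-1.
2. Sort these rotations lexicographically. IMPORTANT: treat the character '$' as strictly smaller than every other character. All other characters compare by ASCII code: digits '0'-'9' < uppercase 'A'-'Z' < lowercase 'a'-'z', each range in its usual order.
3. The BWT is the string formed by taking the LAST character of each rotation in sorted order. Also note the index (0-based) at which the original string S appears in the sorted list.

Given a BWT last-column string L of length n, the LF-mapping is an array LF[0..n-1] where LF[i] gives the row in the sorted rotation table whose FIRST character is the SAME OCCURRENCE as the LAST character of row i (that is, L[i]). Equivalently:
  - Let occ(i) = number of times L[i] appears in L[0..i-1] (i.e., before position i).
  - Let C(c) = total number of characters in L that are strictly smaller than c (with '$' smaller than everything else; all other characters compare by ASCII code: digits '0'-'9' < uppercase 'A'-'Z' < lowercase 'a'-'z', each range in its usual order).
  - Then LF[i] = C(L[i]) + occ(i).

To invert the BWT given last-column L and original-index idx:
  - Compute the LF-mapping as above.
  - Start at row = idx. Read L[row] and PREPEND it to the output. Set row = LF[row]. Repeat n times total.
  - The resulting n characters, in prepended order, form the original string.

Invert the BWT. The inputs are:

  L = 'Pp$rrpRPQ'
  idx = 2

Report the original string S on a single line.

LF mapping: 1 5 0 7 8 6 4 2 3
Walk LF starting at row 2, prepending L[row]:
  step 1: row=2, L[2]='$', prepend. Next row=LF[2]=0
  step 2: row=0, L[0]='P', prepend. Next row=LF[0]=1
  step 3: row=1, L[1]='p', prepend. Next row=LF[1]=5
  step 4: row=5, L[5]='p', prepend. Next row=LF[5]=6
  step 5: row=6, L[6]='R', prepend. Next row=LF[6]=4
  step 6: row=4, L[4]='r', prepend. Next row=LF[4]=8
  step 7: row=8, L[8]='Q', prepend. Next row=LF[8]=3
  step 8: row=3, L[3]='r', prepend. Next row=LF[3]=7
  step 9: row=7, L[7]='P', prepend. Next row=LF[7]=2
Reversed output: PrQrRppP$

Answer: PrQrRppP$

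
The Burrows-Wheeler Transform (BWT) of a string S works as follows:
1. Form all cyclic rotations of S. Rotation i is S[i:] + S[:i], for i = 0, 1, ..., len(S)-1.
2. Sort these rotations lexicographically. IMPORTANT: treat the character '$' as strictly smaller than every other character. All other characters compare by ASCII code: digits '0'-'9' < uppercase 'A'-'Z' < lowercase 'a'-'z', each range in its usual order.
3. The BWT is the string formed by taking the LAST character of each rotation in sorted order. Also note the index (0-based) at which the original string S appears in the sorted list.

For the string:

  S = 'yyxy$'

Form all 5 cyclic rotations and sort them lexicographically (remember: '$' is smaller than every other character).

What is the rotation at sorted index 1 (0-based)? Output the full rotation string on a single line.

Answer: xy$yy

Derivation:
All 5 rotations (rotation i = S[i:]+S[:i]):
  rot[0] = yyxy$
  rot[1] = yxy$y
  rot[2] = xy$yy
  rot[3] = y$yyx
  rot[4] = $yyxy
Sorted (with $ < everything):
  sorted[0] = $yyxy
  sorted[1] = xy$yy
  sorted[2] = y$yyx
  sorted[3] = yxy$y
  sorted[4] = yyxy$
sorted[1] = xy$yy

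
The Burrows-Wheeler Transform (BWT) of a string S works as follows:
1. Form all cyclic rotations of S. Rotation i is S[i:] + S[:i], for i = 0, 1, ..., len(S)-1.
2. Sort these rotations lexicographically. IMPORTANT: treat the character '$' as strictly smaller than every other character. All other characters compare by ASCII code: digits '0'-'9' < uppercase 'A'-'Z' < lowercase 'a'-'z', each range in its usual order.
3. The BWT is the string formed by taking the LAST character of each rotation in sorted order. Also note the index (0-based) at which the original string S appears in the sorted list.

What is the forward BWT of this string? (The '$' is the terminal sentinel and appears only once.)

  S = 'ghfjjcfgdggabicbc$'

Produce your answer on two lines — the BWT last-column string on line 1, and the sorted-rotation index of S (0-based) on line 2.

Answer: cgcabijgchgfd$gbjf
13

Derivation:
All 18 rotations (rotation i = S[i:]+S[:i]):
  rot[0] = ghfjjcfgdggabicbc$
  rot[1] = hfjjcfgdggabicbc$g
  rot[2] = fjjcfgdggabicbc$gh
  rot[3] = jjcfgdggabicbc$ghf
  rot[4] = jcfgdggabicbc$ghfj
  rot[5] = cfgdggabicbc$ghfjj
  rot[6] = fgdggabicbc$ghfjjc
  rot[7] = gdggabicbc$ghfjjcf
  rot[8] = dggabicbc$ghfjjcfg
  rot[9] = ggabicbc$ghfjjcfgd
  rot[10] = gabicbc$ghfjjcfgdg
  rot[11] = abicbc$ghfjjcfgdgg
  rot[12] = bicbc$ghfjjcfgdgga
  rot[13] = icbc$ghfjjcfgdggab
  rot[14] = cbc$ghfjjcfgdggabi
  rot[15] = bc$ghfjjcfgdggabic
  rot[16] = c$ghfjjcfgdggabicb
  rot[17] = $ghfjjcfgdggabicbc
Sorted (with $ < everything):
  sorted[0] = $ghfjjcfgdggabicbc  (last char: 'c')
  sorted[1] = abicbc$ghfjjcfgdgg  (last char: 'g')
  sorted[2] = bc$ghfjjcfgdggabic  (last char: 'c')
  sorted[3] = bicbc$ghfjjcfgdgga  (last char: 'a')
  sorted[4] = c$ghfjjcfgdggabicb  (last char: 'b')
  sorted[5] = cbc$ghfjjcfgdggabi  (last char: 'i')
  sorted[6] = cfgdggabicbc$ghfjj  (last char: 'j')
  sorted[7] = dggabicbc$ghfjjcfg  (last char: 'g')
  sorted[8] = fgdggabicbc$ghfjjc  (last char: 'c')
  sorted[9] = fjjcfgdggabicbc$gh  (last char: 'h')
  sorted[10] = gabicbc$ghfjjcfgdg  (last char: 'g')
  sorted[11] = gdggabicbc$ghfjjcf  (last char: 'f')
  sorted[12] = ggabicbc$ghfjjcfgd  (last char: 'd')
  sorted[13] = ghfjjcfgdggabicbc$  (last char: '$')
  sorted[14] = hfjjcfgdggabicbc$g  (last char: 'g')
  sorted[15] = icbc$ghfjjcfgdggab  (last char: 'b')
  sorted[16] = jcfgdggabicbc$ghfj  (last char: 'j')
  sorted[17] = jjcfgdggabicbc$ghf  (last char: 'f')
Last column: cgcabijgchgfd$gbjf
Original string S is at sorted index 13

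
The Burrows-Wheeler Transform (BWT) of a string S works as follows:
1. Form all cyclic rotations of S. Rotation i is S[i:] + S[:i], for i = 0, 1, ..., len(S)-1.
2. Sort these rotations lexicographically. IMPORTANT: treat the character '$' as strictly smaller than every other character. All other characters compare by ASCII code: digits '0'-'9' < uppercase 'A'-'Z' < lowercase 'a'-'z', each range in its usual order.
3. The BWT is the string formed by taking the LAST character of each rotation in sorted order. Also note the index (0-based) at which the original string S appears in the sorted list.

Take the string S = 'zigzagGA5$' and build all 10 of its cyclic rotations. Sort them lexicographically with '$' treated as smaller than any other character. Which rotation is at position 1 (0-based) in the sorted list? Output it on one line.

Answer: 5$zigzagGA

Derivation:
All 10 rotations (rotation i = S[i:]+S[:i]):
  rot[0] = zigzagGA5$
  rot[1] = igzagGA5$z
  rot[2] = gzagGA5$zi
  rot[3] = zagGA5$zig
  rot[4] = agGA5$zigz
  rot[5] = gGA5$zigza
  rot[6] = GA5$zigzag
  rot[7] = A5$zigzagG
  rot[8] = 5$zigzagGA
  rot[9] = $zigzagGA5
Sorted (with $ < everything):
  sorted[0] = $zigzagGA5
  sorted[1] = 5$zigzagGA
  sorted[2] = A5$zigzagG
  sorted[3] = GA5$zigzag
  sorted[4] = agGA5$zigz
  sorted[5] = gGA5$zigza
  sorted[6] = gzagGA5$zi
  sorted[7] = igzagGA5$z
  sorted[8] = zagGA5$zig
  sorted[9] = zigzagGA5$
sorted[1] = 5$zigzagGA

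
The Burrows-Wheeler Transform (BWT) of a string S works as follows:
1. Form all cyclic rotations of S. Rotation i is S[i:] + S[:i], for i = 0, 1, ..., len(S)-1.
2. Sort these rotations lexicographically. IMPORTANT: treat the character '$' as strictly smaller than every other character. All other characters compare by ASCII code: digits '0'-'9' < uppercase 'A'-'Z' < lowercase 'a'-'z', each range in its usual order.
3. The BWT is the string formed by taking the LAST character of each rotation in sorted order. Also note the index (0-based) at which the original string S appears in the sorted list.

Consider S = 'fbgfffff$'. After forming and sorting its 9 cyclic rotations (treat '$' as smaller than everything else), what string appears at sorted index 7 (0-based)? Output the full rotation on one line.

Answer: fffff$fbg

Derivation:
All 9 rotations (rotation i = S[i:]+S[:i]):
  rot[0] = fbgfffff$
  rot[1] = bgfffff$f
  rot[2] = gfffff$fb
  rot[3] = fffff$fbg
  rot[4] = ffff$fbgf
  rot[5] = fff$fbgff
  rot[6] = ff$fbgfff
  rot[7] = f$fbgffff
  rot[8] = $fbgfffff
Sorted (with $ < everything):
  sorted[0] = $fbgfffff
  sorted[1] = bgfffff$f
  sorted[2] = f$fbgffff
  sorted[3] = fbgfffff$
  sorted[4] = ff$fbgfff
  sorted[5] = fff$fbgff
  sorted[6] = ffff$fbgf
  sorted[7] = fffff$fbg
  sorted[8] = gfffff$fb
sorted[7] = fffff$fbg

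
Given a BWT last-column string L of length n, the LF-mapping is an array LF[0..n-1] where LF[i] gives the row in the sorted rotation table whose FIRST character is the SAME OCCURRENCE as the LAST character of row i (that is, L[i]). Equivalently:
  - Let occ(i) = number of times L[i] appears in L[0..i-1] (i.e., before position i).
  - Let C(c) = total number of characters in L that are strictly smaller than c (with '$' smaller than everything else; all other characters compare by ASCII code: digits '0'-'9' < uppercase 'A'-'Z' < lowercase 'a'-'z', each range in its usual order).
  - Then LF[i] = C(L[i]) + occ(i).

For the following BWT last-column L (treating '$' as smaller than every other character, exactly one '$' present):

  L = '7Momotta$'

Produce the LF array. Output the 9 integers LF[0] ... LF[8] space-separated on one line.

Answer: 1 2 5 4 6 7 8 3 0

Derivation:
Char counts: '$':1, '7':1, 'M':1, 'a':1, 'm':1, 'o':2, 't':2
C (first-col start): C('$')=0, C('7')=1, C('M')=2, C('a')=3, C('m')=4, C('o')=5, C('t')=7
L[0]='7': occ=0, LF[0]=C('7')+0=1+0=1
L[1]='M': occ=0, LF[1]=C('M')+0=2+0=2
L[2]='o': occ=0, LF[2]=C('o')+0=5+0=5
L[3]='m': occ=0, LF[3]=C('m')+0=4+0=4
L[4]='o': occ=1, LF[4]=C('o')+1=5+1=6
L[5]='t': occ=0, LF[5]=C('t')+0=7+0=7
L[6]='t': occ=1, LF[6]=C('t')+1=7+1=8
L[7]='a': occ=0, LF[7]=C('a')+0=3+0=3
L[8]='$': occ=0, LF[8]=C('$')+0=0+0=0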